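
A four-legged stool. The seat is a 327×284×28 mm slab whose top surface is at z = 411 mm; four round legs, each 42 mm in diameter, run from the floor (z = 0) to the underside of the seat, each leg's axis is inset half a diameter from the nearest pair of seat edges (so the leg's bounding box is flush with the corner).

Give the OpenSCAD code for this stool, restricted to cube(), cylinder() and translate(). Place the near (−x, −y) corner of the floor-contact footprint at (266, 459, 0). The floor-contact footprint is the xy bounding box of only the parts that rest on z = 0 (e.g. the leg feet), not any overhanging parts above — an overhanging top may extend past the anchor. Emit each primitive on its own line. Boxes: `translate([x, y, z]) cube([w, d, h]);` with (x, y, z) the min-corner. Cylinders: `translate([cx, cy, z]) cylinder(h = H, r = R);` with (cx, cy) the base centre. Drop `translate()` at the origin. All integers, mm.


translate([266, 459, 383]) cube([327, 284, 28]);
translate([287, 480, 0]) cylinder(h = 383, r = 21);
translate([572, 480, 0]) cylinder(h = 383, r = 21);
translate([287, 722, 0]) cylinder(h = 383, r = 21);
translate([572, 722, 0]) cylinder(h = 383, r = 21);


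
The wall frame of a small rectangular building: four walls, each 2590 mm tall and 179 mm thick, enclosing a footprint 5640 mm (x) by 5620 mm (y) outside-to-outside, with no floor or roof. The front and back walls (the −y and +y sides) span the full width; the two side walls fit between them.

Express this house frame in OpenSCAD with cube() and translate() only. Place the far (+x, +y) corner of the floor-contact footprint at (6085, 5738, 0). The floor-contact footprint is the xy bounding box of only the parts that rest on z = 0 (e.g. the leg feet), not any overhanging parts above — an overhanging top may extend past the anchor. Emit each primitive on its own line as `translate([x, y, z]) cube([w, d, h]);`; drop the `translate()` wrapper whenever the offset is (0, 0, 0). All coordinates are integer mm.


translate([445, 118, 0]) cube([5640, 179, 2590]);
translate([445, 5559, 0]) cube([5640, 179, 2590]);
translate([445, 297, 0]) cube([179, 5262, 2590]);
translate([5906, 297, 0]) cube([179, 5262, 2590]);


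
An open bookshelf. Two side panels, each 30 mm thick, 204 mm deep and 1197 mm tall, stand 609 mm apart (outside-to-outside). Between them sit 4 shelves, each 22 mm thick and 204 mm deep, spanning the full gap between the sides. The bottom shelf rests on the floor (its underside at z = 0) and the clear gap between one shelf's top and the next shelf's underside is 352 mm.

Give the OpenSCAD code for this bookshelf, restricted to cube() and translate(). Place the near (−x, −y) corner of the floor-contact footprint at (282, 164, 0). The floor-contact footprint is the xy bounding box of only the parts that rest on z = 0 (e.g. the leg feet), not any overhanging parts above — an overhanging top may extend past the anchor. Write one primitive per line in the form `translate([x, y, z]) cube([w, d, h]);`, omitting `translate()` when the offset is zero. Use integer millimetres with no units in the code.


translate([282, 164, 0]) cube([30, 204, 1197]);
translate([861, 164, 0]) cube([30, 204, 1197]);
translate([312, 164, 0]) cube([549, 204, 22]);
translate([312, 164, 374]) cube([549, 204, 22]);
translate([312, 164, 748]) cube([549, 204, 22]);
translate([312, 164, 1122]) cube([549, 204, 22]);


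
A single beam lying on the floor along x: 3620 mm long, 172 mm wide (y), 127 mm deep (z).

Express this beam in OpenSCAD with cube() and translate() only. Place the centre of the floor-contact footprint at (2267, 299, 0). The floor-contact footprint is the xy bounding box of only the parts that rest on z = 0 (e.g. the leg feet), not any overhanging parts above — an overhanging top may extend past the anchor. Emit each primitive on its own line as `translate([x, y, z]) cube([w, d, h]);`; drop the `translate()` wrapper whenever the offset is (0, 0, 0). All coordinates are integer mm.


translate([457, 213, 0]) cube([3620, 172, 127]);


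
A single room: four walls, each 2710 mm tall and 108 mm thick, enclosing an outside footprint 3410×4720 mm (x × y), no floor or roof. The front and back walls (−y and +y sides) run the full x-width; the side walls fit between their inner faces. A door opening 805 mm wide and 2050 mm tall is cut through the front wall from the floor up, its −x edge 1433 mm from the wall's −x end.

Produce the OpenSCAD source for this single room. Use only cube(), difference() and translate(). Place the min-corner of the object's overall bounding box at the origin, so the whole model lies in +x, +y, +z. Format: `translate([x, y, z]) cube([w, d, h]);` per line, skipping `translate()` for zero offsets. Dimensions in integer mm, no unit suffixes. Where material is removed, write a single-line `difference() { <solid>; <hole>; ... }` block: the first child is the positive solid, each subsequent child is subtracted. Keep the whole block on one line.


difference() { cube([3410, 108, 2710]); translate([1433, 0, 0]) cube([805, 108, 2050]); }
translate([0, 4612, 0]) cube([3410, 108, 2710]);
translate([0, 108, 0]) cube([108, 4504, 2710]);
translate([3302, 108, 0]) cube([108, 4504, 2710]);


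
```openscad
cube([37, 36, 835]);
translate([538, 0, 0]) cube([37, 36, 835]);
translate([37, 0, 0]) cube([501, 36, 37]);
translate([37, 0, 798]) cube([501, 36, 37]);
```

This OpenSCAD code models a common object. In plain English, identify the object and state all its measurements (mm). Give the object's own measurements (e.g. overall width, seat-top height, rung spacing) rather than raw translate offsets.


A rectangular picture frame lying in the x–z plane (depth along y). The opening is 501 mm wide (x) by 761 mm tall (z), surrounded by a border 37 mm wide on all four sides. The frame is 36 mm deep and is made of two full-height vertical stiles with two horizontal rails fitted between them.


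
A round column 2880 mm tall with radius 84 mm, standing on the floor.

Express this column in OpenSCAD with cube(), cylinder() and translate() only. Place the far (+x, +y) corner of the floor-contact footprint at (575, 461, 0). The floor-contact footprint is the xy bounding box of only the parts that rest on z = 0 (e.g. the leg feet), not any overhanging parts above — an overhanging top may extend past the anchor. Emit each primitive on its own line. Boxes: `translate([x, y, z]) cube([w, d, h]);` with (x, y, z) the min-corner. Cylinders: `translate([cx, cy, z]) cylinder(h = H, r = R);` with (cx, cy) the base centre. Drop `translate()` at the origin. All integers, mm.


translate([491, 377, 0]) cylinder(h = 2880, r = 84);


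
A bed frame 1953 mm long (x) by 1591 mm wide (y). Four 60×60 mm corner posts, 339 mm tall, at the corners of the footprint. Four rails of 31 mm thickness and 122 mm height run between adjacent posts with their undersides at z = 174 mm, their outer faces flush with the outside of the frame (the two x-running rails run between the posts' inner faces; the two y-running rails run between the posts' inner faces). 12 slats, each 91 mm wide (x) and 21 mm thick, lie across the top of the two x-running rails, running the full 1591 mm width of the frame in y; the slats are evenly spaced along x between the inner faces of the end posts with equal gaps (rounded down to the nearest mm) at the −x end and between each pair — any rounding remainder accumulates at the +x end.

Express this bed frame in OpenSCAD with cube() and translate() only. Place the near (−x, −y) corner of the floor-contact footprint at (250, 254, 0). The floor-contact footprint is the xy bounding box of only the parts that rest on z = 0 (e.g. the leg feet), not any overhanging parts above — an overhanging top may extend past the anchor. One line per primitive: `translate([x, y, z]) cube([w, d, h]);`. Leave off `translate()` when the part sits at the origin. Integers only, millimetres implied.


translate([250, 254, 0]) cube([60, 60, 339]);
translate([250, 1785, 0]) cube([60, 60, 339]);
translate([2143, 254, 0]) cube([60, 60, 339]);
translate([2143, 1785, 0]) cube([60, 60, 339]);
translate([310, 254, 174]) cube([1833, 31, 122]);
translate([310, 1814, 174]) cube([1833, 31, 122]);
translate([250, 314, 174]) cube([31, 1471, 122]);
translate([2172, 314, 174]) cube([31, 1471, 122]);
translate([367, 254, 296]) cube([91, 1591, 21]);
translate([515, 254, 296]) cube([91, 1591, 21]);
translate([663, 254, 296]) cube([91, 1591, 21]);
translate([811, 254, 296]) cube([91, 1591, 21]);
translate([959, 254, 296]) cube([91, 1591, 21]);
translate([1107, 254, 296]) cube([91, 1591, 21]);
translate([1255, 254, 296]) cube([91, 1591, 21]);
translate([1403, 254, 296]) cube([91, 1591, 21]);
translate([1551, 254, 296]) cube([91, 1591, 21]);
translate([1699, 254, 296]) cube([91, 1591, 21]);
translate([1847, 254, 296]) cube([91, 1591, 21]);
translate([1995, 254, 296]) cube([91, 1591, 21]);


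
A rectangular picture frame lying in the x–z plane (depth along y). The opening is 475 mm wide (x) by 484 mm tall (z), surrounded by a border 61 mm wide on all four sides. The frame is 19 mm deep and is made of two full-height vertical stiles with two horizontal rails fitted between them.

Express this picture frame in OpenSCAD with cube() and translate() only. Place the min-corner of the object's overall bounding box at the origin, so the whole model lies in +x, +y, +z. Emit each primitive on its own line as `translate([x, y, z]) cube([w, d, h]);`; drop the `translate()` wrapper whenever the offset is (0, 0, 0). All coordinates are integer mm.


cube([61, 19, 606]);
translate([536, 0, 0]) cube([61, 19, 606]);
translate([61, 0, 0]) cube([475, 19, 61]);
translate([61, 0, 545]) cube([475, 19, 61]);


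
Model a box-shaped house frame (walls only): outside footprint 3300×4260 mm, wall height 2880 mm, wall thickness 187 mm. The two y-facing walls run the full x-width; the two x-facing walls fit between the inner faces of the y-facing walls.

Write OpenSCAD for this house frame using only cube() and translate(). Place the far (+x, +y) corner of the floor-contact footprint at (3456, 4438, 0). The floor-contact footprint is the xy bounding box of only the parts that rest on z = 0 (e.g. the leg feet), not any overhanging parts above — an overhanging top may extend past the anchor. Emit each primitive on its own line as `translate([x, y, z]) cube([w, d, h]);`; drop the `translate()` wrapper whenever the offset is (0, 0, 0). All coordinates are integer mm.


translate([156, 178, 0]) cube([3300, 187, 2880]);
translate([156, 4251, 0]) cube([3300, 187, 2880]);
translate([156, 365, 0]) cube([187, 3886, 2880]);
translate([3269, 365, 0]) cube([187, 3886, 2880]);


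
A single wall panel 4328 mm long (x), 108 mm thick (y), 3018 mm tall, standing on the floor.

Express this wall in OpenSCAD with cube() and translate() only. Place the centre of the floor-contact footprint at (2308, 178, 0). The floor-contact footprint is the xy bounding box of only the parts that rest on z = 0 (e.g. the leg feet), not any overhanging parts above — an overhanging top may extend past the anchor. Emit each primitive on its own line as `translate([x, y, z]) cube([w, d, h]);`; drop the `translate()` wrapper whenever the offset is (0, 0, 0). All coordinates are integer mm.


translate([144, 124, 0]) cube([4328, 108, 3018]);


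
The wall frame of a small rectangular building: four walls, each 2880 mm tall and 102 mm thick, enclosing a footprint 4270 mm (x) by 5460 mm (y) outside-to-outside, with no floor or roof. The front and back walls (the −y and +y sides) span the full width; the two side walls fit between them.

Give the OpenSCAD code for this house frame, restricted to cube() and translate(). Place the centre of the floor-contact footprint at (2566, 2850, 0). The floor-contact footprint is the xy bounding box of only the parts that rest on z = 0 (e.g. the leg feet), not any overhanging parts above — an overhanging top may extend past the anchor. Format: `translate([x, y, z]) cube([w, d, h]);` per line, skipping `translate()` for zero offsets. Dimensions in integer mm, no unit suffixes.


translate([431, 120, 0]) cube([4270, 102, 2880]);
translate([431, 5478, 0]) cube([4270, 102, 2880]);
translate([431, 222, 0]) cube([102, 5256, 2880]);
translate([4599, 222, 0]) cube([102, 5256, 2880]);


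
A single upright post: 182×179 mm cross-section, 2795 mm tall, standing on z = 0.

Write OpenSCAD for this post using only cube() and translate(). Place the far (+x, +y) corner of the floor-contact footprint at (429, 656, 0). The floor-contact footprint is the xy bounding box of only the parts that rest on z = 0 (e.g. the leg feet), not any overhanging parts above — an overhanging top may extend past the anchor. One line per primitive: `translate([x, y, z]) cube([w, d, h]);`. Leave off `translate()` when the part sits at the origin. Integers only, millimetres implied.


translate([247, 477, 0]) cube([182, 179, 2795]);


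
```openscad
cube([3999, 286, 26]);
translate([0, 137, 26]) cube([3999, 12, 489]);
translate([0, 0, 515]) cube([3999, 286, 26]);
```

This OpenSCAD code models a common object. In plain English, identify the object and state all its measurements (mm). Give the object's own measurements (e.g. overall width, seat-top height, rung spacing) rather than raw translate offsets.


An I-beam lying along x, 3999 mm long. Overall section height 541 mm. Two flanges 286 mm wide (y) and 26 mm thick, one on the floor and one at the top; a web 12 mm thick runs between them, centred on the flange width.


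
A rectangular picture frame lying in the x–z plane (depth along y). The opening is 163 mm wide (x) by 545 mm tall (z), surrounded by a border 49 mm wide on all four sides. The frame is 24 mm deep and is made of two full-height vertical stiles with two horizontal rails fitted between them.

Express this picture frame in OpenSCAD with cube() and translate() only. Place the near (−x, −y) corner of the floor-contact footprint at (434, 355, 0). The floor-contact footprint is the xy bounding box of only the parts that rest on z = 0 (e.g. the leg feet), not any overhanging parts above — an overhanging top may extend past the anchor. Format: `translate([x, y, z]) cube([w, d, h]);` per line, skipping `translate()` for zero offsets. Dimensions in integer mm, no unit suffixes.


translate([434, 355, 0]) cube([49, 24, 643]);
translate([646, 355, 0]) cube([49, 24, 643]);
translate([483, 355, 0]) cube([163, 24, 49]);
translate([483, 355, 594]) cube([163, 24, 49]);


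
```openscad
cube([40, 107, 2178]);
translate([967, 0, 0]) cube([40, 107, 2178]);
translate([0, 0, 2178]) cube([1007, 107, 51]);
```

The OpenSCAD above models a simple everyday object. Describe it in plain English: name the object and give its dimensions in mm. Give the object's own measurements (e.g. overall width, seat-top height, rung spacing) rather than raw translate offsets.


A door frame. The clear opening is 927 mm wide and 2178 mm high. Two 40 mm wide jambs, 107 mm deep, stand either side of the opening from the floor to the top of the opening. A 51 mm thick head sits across the top of both jambs, spanning the full outside width of the frame.


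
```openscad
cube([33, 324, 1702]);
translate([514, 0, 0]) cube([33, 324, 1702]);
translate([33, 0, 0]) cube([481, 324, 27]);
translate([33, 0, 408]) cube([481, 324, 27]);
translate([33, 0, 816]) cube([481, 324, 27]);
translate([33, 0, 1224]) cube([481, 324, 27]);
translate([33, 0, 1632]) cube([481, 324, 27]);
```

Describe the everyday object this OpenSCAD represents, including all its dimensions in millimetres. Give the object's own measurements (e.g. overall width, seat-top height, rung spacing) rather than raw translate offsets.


An open bookshelf. Two side panels, each 33 mm thick, 324 mm deep and 1702 mm tall, stand 547 mm apart (outside-to-outside). Between them sit 5 shelves, each 27 mm thick and 324 mm deep, spanning the full gap between the sides. The bottom shelf rests on the floor (its underside at z = 0) and the clear gap between one shelf's top and the next shelf's underside is 381 mm.


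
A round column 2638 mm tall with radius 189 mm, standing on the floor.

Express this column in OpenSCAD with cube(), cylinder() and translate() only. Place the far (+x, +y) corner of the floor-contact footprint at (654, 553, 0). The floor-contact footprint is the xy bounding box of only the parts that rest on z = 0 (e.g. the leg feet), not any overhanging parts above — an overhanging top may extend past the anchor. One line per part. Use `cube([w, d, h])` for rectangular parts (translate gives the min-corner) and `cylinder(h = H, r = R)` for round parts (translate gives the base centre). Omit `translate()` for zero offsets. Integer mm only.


translate([465, 364, 0]) cylinder(h = 2638, r = 189);


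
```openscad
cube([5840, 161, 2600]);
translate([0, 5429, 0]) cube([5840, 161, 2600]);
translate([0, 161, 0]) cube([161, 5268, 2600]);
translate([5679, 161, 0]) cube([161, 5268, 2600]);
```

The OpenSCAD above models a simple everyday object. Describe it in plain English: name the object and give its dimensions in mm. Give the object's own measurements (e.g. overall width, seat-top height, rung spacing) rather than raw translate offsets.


The wall frame of a small rectangular building: four walls, each 2600 mm tall and 161 mm thick, enclosing a footprint 5840 mm (x) by 5590 mm (y) outside-to-outside, with no floor or roof. The front and back walls (the −y and +y sides) span the full width; the two side walls fit between them.


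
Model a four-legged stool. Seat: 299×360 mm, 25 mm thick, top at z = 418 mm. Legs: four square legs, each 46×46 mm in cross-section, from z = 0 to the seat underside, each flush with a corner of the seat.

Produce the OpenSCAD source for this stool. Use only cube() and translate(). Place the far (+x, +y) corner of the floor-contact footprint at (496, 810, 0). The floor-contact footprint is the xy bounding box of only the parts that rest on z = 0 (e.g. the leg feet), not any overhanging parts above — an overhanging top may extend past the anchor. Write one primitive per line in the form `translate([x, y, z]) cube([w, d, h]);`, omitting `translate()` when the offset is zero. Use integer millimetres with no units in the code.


translate([197, 450, 393]) cube([299, 360, 25]);
translate([197, 450, 0]) cube([46, 46, 393]);
translate([450, 450, 0]) cube([46, 46, 393]);
translate([197, 764, 0]) cube([46, 46, 393]);
translate([450, 764, 0]) cube([46, 46, 393]);


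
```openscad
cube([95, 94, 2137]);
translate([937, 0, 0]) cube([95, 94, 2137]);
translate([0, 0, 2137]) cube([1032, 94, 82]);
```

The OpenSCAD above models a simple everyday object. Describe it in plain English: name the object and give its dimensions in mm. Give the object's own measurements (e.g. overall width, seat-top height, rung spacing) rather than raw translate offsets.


A door frame. The clear opening is 842 mm wide and 2137 mm high. Two 95 mm wide jambs, 94 mm deep, stand either side of the opening from the floor to the top of the opening. A 82 mm thick head sits across the top of both jambs, spanning the full outside width of the frame.


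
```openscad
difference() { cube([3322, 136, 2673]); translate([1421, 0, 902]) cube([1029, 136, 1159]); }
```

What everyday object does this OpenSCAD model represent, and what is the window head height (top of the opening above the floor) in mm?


A wall with a window opening. The window head height is 2061 mm.

A wall with a rectangular opening subtracted — a window. Sill at z = 902, opening 1159 mm tall, so the head is at 902 + 1159 = 2061 mm.


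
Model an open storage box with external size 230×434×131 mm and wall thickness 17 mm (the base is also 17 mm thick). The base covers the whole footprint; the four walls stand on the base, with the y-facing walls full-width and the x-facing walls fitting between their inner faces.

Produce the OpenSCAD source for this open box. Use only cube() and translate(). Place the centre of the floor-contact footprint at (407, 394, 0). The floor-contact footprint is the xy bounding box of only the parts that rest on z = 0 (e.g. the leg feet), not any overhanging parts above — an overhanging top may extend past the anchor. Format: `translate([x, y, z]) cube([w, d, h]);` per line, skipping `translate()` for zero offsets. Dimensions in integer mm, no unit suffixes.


translate([292, 177, 0]) cube([230, 434, 17]);
translate([292, 177, 17]) cube([230, 17, 114]);
translate([292, 594, 17]) cube([230, 17, 114]);
translate([292, 194, 17]) cube([17, 400, 114]);
translate([505, 194, 17]) cube([17, 400, 114]);


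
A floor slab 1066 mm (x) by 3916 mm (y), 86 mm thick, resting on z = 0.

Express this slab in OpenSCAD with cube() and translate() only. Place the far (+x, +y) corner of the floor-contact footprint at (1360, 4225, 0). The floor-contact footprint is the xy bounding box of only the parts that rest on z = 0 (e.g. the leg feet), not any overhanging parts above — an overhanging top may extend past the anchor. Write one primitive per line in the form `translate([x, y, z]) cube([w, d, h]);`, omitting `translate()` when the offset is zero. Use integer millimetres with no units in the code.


translate([294, 309, 0]) cube([1066, 3916, 86]);


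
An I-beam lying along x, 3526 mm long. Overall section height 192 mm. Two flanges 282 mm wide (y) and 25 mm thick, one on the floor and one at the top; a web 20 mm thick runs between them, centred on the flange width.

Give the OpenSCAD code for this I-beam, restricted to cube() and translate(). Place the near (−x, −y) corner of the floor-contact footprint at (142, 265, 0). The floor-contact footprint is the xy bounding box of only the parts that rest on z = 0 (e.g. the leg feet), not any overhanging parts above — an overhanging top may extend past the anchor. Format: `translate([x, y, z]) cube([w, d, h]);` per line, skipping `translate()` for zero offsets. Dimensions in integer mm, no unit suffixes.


translate([142, 265, 0]) cube([3526, 282, 25]);
translate([142, 396, 25]) cube([3526, 20, 142]);
translate([142, 265, 167]) cube([3526, 282, 25]);


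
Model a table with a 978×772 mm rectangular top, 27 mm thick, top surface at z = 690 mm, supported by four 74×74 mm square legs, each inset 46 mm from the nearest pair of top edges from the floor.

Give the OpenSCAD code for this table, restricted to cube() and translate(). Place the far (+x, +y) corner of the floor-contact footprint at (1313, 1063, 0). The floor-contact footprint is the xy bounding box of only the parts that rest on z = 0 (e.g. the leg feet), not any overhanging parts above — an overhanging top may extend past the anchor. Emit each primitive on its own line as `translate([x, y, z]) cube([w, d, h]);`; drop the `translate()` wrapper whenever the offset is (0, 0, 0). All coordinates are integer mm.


translate([381, 337, 663]) cube([978, 772, 27]);
translate([427, 383, 0]) cube([74, 74, 663]);
translate([1239, 383, 0]) cube([74, 74, 663]);
translate([427, 989, 0]) cube([74, 74, 663]);
translate([1239, 989, 0]) cube([74, 74, 663]);


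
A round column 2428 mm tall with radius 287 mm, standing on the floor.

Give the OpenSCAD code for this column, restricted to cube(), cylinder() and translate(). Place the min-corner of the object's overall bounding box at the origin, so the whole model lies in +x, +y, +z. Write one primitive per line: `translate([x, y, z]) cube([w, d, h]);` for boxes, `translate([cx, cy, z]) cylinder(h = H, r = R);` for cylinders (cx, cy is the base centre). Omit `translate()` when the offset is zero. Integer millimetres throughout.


translate([287, 287, 0]) cylinder(h = 2428, r = 287);


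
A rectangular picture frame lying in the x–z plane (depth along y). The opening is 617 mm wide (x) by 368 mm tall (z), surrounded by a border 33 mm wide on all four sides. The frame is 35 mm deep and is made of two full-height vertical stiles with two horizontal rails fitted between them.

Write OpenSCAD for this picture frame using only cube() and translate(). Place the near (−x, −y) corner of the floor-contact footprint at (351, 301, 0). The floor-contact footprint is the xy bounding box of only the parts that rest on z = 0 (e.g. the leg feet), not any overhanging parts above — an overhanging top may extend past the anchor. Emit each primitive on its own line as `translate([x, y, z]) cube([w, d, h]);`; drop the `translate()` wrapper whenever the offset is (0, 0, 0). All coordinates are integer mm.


translate([351, 301, 0]) cube([33, 35, 434]);
translate([1001, 301, 0]) cube([33, 35, 434]);
translate([384, 301, 0]) cube([617, 35, 33]);
translate([384, 301, 401]) cube([617, 35, 33]);


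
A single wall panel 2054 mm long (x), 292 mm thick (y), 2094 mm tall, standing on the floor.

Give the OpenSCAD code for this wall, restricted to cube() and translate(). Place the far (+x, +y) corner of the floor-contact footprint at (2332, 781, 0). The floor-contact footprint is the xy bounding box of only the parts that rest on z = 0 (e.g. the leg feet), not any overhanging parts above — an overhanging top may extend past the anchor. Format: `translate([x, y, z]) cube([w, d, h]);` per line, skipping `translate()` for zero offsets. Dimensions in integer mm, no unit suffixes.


translate([278, 489, 0]) cube([2054, 292, 2094]);


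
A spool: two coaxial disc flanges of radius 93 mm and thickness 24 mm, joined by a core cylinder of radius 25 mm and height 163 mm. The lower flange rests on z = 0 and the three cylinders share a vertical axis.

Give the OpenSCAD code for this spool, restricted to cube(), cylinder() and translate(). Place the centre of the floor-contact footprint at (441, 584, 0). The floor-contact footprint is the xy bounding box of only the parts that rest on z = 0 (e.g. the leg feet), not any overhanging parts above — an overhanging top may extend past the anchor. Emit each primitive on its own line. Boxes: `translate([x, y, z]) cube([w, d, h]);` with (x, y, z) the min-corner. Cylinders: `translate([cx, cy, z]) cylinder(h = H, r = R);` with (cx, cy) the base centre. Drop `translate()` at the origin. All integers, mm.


translate([441, 584, 0]) cylinder(h = 24, r = 93);
translate([441, 584, 24]) cylinder(h = 163, r = 25);
translate([441, 584, 187]) cylinder(h = 24, r = 93);


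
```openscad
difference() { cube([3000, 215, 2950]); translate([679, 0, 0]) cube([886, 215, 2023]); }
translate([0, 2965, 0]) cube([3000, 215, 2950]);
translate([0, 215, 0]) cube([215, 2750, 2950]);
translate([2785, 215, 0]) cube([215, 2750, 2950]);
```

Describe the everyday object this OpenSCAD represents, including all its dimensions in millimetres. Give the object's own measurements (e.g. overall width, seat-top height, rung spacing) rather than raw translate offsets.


A single room: four walls, each 2950 mm tall and 215 mm thick, enclosing an outside footprint 3000×3180 mm (x × y), no floor or roof. The front and back walls (−y and +y sides) run the full x-width; the side walls fit between their inner faces. A door opening 886 mm wide and 2023 mm tall is cut through the front wall from the floor up, its −x edge 679 mm from the wall's −x end.


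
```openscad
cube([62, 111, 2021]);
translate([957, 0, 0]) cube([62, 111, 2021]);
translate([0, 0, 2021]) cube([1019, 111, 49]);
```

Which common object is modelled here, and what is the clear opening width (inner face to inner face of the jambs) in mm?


A door frame. The clear opening width is 895 mm.

Two 2021 mm tall posts with a header on top — a door frame. The left jamb is 62 mm wide at x = 0; the right jamb starts at x = 957. The clear opening is 957 − 62 = 895 mm.


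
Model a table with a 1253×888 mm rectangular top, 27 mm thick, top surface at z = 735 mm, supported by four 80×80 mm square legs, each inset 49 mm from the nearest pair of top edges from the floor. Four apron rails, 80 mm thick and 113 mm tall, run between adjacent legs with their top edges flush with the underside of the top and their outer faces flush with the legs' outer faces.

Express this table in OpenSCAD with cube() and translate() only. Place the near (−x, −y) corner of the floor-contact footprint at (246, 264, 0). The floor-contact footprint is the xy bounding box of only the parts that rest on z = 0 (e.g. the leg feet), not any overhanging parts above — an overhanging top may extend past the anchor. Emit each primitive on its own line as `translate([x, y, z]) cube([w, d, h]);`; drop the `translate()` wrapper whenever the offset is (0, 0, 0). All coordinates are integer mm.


// leg_h = 735 - 27 = 708
// apron z = 708 - 113 = 595
translate([197, 215, 708]) cube([1253, 888, 27]);
translate([246, 264, 0]) cube([80, 80, 708]);
translate([1321, 264, 0]) cube([80, 80, 708]);
translate([246, 974, 0]) cube([80, 80, 708]);
translate([1321, 974, 0]) cube([80, 80, 708]);
translate([326, 264, 595]) cube([995, 80, 113]);
translate([326, 974, 595]) cube([995, 80, 113]);
translate([246, 344, 595]) cube([80, 630, 113]);
translate([1321, 344, 595]) cube([80, 630, 113]);


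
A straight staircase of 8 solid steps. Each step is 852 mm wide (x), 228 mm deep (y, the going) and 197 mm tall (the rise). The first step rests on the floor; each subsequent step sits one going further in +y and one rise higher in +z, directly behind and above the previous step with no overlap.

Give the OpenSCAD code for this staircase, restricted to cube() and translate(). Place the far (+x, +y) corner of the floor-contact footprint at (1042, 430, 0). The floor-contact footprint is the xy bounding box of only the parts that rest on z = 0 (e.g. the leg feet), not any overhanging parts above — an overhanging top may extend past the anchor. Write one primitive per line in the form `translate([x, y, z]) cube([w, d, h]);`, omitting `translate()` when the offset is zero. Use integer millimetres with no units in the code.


translate([190, 202, 0]) cube([852, 228, 197]);
translate([190, 430, 197]) cube([852, 228, 197]);
translate([190, 658, 394]) cube([852, 228, 197]);
translate([190, 886, 591]) cube([852, 228, 197]);
translate([190, 1114, 788]) cube([852, 228, 197]);
translate([190, 1342, 985]) cube([852, 228, 197]);
translate([190, 1570, 1182]) cube([852, 228, 197]);
translate([190, 1798, 1379]) cube([852, 228, 197]);


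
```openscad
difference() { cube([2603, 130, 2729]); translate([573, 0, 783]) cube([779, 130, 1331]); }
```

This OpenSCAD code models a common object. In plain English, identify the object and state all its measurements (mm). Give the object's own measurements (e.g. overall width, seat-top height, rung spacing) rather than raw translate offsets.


A wall 2603 mm long (x), 130 mm thick (y), 2729 mm tall, with a rectangular window opening cut through it. The opening is 779 mm wide and 1331 mm tall; its sill is at z = 783 mm and its near (−x) edge is 573 mm from the wall's −x end. The opening passes through the full wall thickness.


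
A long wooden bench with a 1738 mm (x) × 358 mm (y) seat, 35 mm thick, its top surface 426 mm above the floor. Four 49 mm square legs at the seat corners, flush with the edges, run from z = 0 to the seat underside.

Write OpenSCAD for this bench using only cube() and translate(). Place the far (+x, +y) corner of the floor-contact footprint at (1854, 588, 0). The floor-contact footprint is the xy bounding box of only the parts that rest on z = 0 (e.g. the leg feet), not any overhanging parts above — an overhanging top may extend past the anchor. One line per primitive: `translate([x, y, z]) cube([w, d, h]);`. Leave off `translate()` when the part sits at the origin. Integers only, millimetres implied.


// leg_h = 426 − 35 = 391
translate([116, 230, 391]) cube([1738, 358, 35]);
translate([116, 230, 0]) cube([49, 49, 391]);
translate([116, 539, 0]) cube([49, 49, 391]);
translate([1805, 230, 0]) cube([49, 49, 391]);
translate([1805, 539, 0]) cube([49, 49, 391]);


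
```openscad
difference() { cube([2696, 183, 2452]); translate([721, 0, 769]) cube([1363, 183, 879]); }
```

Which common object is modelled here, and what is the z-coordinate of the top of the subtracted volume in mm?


A wall with a window opening. The window head height is 1648 mm.

A wall with a rectangular opening subtracted — a window. Sill at z = 769, opening 879 mm tall, so the head is at 769 + 879 = 1648 mm.


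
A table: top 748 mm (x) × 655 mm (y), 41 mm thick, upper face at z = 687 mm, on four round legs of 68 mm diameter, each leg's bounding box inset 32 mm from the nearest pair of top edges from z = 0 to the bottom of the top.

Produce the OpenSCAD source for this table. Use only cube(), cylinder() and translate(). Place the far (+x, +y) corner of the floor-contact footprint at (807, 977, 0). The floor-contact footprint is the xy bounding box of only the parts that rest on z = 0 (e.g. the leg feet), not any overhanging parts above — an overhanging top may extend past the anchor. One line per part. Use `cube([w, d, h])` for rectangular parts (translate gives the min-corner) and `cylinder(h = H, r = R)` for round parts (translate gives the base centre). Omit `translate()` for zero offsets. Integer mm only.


// leg_h = 687 - 41 = 646
translate([91, 354, 646]) cube([748, 655, 41]);
translate([157, 420, 0]) cylinder(h = 646, r = 34);
translate([773, 420, 0]) cylinder(h = 646, r = 34);
translate([157, 943, 0]) cylinder(h = 646, r = 34);
translate([773, 943, 0]) cylinder(h = 646, r = 34);


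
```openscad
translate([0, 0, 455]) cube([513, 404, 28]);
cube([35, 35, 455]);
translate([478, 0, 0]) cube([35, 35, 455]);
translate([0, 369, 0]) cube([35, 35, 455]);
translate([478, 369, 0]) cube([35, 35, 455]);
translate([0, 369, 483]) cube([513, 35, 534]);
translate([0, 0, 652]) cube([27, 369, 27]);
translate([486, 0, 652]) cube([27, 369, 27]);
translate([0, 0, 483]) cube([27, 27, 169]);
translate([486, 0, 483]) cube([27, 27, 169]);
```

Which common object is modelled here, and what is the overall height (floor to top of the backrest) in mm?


A chair. The overall height is 1017 mm.

A slab on four corner posts with a tall panel at the back — a chair. The seat slab sits at z = 455 with thickness 28, and the 534 mm backrest starts at the seat top, so the overall height is 455 + 28 + 534 = 1017 mm.


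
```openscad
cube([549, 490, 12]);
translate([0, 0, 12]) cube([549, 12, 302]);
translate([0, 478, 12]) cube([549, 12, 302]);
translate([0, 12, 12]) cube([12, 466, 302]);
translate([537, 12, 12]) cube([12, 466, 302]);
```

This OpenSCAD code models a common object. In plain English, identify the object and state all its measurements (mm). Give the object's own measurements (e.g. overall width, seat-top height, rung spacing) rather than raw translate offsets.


An open-topped rectangular box: outside dimensions 549×490×314 mm, with a uniform wall and base thickness of 12 mm. The base is a full 549×490 slab on the floor; four walls sit on top of the base. The front and back walls (the −y and +y sides) span the full width; the two side walls fit between them.


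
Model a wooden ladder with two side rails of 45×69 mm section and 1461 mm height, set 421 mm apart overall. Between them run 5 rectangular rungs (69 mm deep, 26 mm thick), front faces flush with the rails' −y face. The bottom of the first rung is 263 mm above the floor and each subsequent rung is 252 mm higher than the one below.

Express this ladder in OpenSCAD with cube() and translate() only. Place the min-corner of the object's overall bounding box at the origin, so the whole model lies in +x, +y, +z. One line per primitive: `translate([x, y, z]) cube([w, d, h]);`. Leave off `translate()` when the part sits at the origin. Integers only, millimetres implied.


// rung span = 421 - 2*45 = 331
// rung[k] z = 263 + k*252
cube([45, 69, 1461]);
translate([376, 0, 0]) cube([45, 69, 1461]);
translate([45, 0, 263]) cube([331, 69, 26]);
translate([45, 0, 515]) cube([331, 69, 26]);
translate([45, 0, 767]) cube([331, 69, 26]);
translate([45, 0, 1019]) cube([331, 69, 26]);
translate([45, 0, 1271]) cube([331, 69, 26]);


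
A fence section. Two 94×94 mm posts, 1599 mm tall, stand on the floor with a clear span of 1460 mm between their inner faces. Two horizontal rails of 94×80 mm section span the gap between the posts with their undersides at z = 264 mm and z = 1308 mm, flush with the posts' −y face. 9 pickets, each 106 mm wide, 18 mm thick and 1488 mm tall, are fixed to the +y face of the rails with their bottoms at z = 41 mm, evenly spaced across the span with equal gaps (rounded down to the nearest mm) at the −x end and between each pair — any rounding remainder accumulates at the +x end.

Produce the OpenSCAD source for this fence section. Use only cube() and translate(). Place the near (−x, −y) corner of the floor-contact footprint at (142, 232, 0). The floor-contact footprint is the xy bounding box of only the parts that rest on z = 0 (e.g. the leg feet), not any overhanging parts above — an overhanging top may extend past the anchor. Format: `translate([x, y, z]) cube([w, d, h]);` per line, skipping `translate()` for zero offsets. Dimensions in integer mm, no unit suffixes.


translate([142, 232, 0]) cube([94, 94, 1599]);
translate([1696, 232, 0]) cube([94, 94, 1599]);
translate([236, 232, 264]) cube([1460, 94, 80]);
translate([236, 232, 1308]) cube([1460, 94, 80]);
translate([286, 326, 41]) cube([106, 18, 1488]);
translate([442, 326, 41]) cube([106, 18, 1488]);
translate([598, 326, 41]) cube([106, 18, 1488]);
translate([754, 326, 41]) cube([106, 18, 1488]);
translate([910, 326, 41]) cube([106, 18, 1488]);
translate([1066, 326, 41]) cube([106, 18, 1488]);
translate([1222, 326, 41]) cube([106, 18, 1488]);
translate([1378, 326, 41]) cube([106, 18, 1488]);
translate([1534, 326, 41]) cube([106, 18, 1488]);


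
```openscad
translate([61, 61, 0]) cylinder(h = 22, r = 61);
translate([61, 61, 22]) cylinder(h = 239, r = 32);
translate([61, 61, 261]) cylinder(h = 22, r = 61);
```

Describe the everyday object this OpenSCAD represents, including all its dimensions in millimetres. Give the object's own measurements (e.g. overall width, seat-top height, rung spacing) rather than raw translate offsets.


A spool: two coaxial disc flanges of radius 61 mm and thickness 22 mm, joined by a core cylinder of radius 32 mm and height 239 mm. The lower flange rests on z = 0 and the three cylinders share a vertical axis.


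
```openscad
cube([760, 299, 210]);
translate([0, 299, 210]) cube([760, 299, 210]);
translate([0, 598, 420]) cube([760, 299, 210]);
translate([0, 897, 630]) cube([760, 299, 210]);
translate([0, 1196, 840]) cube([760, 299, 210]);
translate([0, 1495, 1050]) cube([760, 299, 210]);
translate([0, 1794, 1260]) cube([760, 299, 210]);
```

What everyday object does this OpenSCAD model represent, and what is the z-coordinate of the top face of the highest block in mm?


A staircase. The total rise is 1470 mm.

7 identical blocks, each offset up and back from the previous — a staircase. Each step is 210 mm tall and there are 7 of them, so the total rise is 7 × 210 = 1470 mm.


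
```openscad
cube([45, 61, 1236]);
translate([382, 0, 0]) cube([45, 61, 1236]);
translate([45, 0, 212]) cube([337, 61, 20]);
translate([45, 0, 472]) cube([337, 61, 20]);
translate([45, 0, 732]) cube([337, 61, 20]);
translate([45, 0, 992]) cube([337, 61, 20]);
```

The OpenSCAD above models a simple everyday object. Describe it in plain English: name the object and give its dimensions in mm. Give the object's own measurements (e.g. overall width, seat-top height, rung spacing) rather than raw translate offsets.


A straight ladder. Two 45×61 mm vertical rails, 1236 mm tall, stand 427 mm apart (outside-to-outside) with their front faces coplanar on the −y side. 4 rungs, each 61 mm deep and 20 mm tall, span between the inner faces of the rails, front faces flush with the rails. The lowest rung's underside is at z = 212 mm and rungs are spaced 260 mm apart (underside to underside).


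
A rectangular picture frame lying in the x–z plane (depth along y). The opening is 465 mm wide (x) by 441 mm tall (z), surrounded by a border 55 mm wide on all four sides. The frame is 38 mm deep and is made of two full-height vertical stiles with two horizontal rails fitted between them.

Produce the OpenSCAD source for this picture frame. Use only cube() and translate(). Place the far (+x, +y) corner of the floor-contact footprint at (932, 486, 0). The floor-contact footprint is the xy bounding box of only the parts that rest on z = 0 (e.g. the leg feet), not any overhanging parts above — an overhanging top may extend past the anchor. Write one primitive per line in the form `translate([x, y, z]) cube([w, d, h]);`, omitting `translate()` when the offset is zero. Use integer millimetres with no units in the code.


translate([357, 448, 0]) cube([55, 38, 551]);
translate([877, 448, 0]) cube([55, 38, 551]);
translate([412, 448, 0]) cube([465, 38, 55]);
translate([412, 448, 496]) cube([465, 38, 55]);
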